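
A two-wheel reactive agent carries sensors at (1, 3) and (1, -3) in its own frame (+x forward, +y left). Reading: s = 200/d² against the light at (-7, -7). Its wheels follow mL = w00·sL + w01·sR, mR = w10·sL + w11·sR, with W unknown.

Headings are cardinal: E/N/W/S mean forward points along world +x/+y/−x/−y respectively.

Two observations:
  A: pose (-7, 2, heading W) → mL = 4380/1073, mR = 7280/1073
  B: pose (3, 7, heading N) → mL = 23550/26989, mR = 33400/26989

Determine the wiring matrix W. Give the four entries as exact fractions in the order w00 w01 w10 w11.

1/2 1 1 1

obs A: pose=(-7,2,W) → sL=200/37, sR=40/29, mL=4380/1073, mR=7280/1073
obs B: pose=(3,7,N) → sL=100/137, sR=100/197, mL=23550/26989, mR=33400/26989
sensor matrix S = [[200/37, 40/29], [100/137, 100/197]]; det S = 50304000/28959197
solve [mL_A; mL_B] = S·[w00; w01] and [mR_A; mR_B] = S·[w10; w11]:
  w00 = 1/2, w01 = 1, w10 = 1, w11 = 1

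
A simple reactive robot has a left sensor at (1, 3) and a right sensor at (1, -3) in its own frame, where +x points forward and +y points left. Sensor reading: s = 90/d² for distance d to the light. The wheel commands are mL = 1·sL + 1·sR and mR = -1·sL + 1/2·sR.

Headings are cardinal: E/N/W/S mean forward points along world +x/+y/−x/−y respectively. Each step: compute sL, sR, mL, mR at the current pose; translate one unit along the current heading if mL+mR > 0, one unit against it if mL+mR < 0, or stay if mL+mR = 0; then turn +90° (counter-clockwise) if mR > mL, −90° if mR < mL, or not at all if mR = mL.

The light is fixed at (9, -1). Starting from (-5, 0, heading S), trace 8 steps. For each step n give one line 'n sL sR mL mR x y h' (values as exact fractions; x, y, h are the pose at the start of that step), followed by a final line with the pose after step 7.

0 90/121 90/289 36900/34969 -20565/34969 -5 0 S
1 5/13 5/13 10/13 -5/26 -5 -1 W
2 18/65 18/29 1692/1885 63/1885 -6 -1 N
3 45/106 9/20 927/1060 -423/2120 -6 0 E
4 90/121 90/289 36900/34969 -20565/34969 -5 0 S
5 5/13 5/13 10/13 -5/26 -5 -1 W
6 18/65 18/29 1692/1885 63/1885 -6 -1 N
7 45/106 9/20 927/1060 -423/2120 -6 0 E
final -5 0 S

n=0: pose=(-5,0,S); sL=90/121, sR=90/289; mL=36900/34969, mR=-20565/34969; mL+mR=135/289 → advance +1; mR−mL=-57465/34969 → turn -1·90°
n=1: pose=(-5,-1,W); sL=5/13, sR=5/13; mL=10/13, mR=-5/26; mL+mR=15/26 → advance +1; mR−mL=-25/26 → turn -1·90°
n=2: pose=(-6,-1,N); sL=18/65, sR=18/29; mL=1692/1885, mR=63/1885; mL+mR=27/29 → advance +1; mR−mL=-1629/1885 → turn -1·90°
n=3: pose=(-6,0,E); sL=45/106, sR=9/20; mL=927/1060, mR=-423/2120; mL+mR=27/40 → advance +1; mR−mL=-2277/2120 → turn -1·90°
n=4: pose=(-5,0,S); sL=90/121, sR=90/289; mL=36900/34969, mR=-20565/34969; mL+mR=135/289 → advance +1; mR−mL=-57465/34969 → turn -1·90°
n=5: pose=(-5,-1,W); sL=5/13, sR=5/13; mL=10/13, mR=-5/26; mL+mR=15/26 → advance +1; mR−mL=-25/26 → turn -1·90°
n=6: pose=(-6,-1,N); sL=18/65, sR=18/29; mL=1692/1885, mR=63/1885; mL+mR=27/29 → advance +1; mR−mL=-1629/1885 → turn -1·90°
n=7: pose=(-6,0,E); sL=45/106, sR=9/20; mL=927/1060, mR=-423/2120; mL+mR=27/40 → advance +1; mR−mL=-2277/2120 → turn -1·90°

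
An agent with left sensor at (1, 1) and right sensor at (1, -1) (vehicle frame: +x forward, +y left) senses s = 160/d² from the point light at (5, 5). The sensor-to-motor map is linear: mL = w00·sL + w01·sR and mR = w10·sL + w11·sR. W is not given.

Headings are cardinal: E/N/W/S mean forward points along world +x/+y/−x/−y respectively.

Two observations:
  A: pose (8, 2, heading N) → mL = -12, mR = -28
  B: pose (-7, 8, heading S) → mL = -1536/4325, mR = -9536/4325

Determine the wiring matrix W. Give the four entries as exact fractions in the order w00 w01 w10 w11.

obs A: pose=(8,2,N) → sL=20, sR=8, mL=-12, mR=-28
obs B: pose=(-7,8,S) → sL=32/25, sR=160/173, mL=-1536/4325, mR=-9536/4325
sensor matrix S = [[20, 8], [32/25, 160/173]]; det S = 35712/4325
solve [mL_A; mL_B] = S·[w00; w01] and [mR_A; mR_B] = S·[w10; w11]:
  w00 = -1, w01 = 1, w10 = -1, w11 = -1

-1 1 -1 -1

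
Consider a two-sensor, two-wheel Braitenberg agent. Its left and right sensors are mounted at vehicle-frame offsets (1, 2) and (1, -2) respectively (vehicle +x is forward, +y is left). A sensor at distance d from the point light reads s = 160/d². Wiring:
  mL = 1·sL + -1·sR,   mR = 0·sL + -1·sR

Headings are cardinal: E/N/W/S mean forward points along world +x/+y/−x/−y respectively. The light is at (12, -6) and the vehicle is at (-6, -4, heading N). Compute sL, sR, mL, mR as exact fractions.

left sensor world pos  = (-8, -3); dL² = 409
right sensor world pos = (-4, -3); dR² = 265
sL = 160/409 = 160/409
sR = 160/265 = 32/53
mL = 1·sL + -1·sR = -4608/21677
mR = 0·sL + -1·sR = -32/53

160/409 32/53 -4608/21677 -32/53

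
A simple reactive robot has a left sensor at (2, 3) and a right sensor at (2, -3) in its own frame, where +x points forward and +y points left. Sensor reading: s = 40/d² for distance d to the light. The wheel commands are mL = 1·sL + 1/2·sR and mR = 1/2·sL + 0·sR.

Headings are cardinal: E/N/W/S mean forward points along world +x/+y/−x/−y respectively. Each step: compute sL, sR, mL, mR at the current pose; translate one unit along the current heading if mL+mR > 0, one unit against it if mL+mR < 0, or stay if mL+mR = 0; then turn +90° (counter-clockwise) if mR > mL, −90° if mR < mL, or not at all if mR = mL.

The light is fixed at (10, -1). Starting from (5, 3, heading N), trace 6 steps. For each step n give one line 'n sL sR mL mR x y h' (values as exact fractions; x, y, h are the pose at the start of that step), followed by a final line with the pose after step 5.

n=0: pose=(5,3,N); sL=2/5, sR=1; mL=9/10, mR=1/5; mL+mR=11/10 → advance +1; mR−mL=-7/10 → turn -1·90°
n=1: pose=(5,4,E); sL=40/73, sR=40/13; mL=1980/949, mR=20/73; mL+mR=2240/949 → advance +1; mR−mL=-1720/949 → turn -1·90°
n=2: pose=(6,4,S); sL=4, sR=20/29; mL=126/29, mR=2; mL+mR=184/29 → advance +1; mR−mL=-68/29 → turn -1·90°
n=3: pose=(6,3,W); sL=40/37, sR=8/17; mL=828/629, mR=20/37; mL+mR=1168/629 → advance +1; mR−mL=-488/629 → turn -1·90°
n=4: pose=(5,3,N); sL=2/5, sR=1; mL=9/10, mR=1/5; mL+mR=11/10 → advance +1; mR−mL=-7/10 → turn -1·90°
n=5: pose=(5,4,E); sL=40/73, sR=40/13; mL=1980/949, mR=20/73; mL+mR=2240/949 → advance +1; mR−mL=-1720/949 → turn -1·90°

0 2/5 1 9/10 1/5 5 3 N
1 40/73 40/13 1980/949 20/73 5 4 E
2 4 20/29 126/29 2 6 4 S
3 40/37 8/17 828/629 20/37 6 3 W
4 2/5 1 9/10 1/5 5 3 N
5 40/73 40/13 1980/949 20/73 5 4 E
final 6 4 S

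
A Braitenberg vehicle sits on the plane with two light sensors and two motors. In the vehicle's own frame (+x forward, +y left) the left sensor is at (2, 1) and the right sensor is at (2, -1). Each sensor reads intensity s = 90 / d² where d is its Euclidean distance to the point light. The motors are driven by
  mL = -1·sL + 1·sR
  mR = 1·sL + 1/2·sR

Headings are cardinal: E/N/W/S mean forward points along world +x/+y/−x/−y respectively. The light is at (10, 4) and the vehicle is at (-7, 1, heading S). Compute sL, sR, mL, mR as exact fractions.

90/281 90/349 -6120/98069 44055/98069

left sensor world pos  = (-6, -1); dL² = 281
right sensor world pos = (-8, -1); dR² = 349
sL = 90/281 = 90/281
sR = 90/349 = 90/349
mL = -1·sL + 1·sR = -6120/98069
mR = 1·sL + 1/2·sR = 44055/98069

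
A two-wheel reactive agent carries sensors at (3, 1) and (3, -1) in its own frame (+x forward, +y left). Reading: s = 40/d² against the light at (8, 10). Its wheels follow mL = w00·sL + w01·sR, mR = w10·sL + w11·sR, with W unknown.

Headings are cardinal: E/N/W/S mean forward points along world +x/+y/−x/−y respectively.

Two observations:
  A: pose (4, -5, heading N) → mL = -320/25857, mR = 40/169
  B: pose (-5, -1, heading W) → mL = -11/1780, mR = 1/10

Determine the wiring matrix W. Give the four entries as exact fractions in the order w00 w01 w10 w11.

1/2 -1/2 1 0

obs A: pose=(4,-5,N) → sL=40/169, sR=40/153, mL=-320/25857, mR=40/169
obs B: pose=(-5,-1,W) → sL=1/10, sR=10/89, mL=-11/1780, mR=1/10
sensor matrix S = [[40/169, 40/153], [1/10, 10/89]]; det S = 1036/2301273
solve [mL_A; mL_B] = S·[w00; w01] and [mR_A; mR_B] = S·[w10; w11]:
  w00 = 1/2, w01 = -1/2, w10 = 1, w11 = 0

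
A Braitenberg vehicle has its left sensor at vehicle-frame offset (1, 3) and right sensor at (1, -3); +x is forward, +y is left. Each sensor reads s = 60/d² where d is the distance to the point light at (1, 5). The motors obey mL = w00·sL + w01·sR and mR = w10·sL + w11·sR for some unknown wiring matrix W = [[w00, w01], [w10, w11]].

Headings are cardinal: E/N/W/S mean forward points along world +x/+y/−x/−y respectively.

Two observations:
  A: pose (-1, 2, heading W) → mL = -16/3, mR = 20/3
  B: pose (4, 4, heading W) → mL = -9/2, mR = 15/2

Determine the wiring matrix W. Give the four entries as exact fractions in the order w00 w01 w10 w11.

1 -1 0 1

obs A: pose=(-1,2,W) → sL=4/3, sR=20/3, mL=-16/3, mR=20/3
obs B: pose=(4,4,W) → sL=3, sR=15/2, mL=-9/2, mR=15/2
sensor matrix S = [[4/3, 20/3], [3, 15/2]]; det S = -10
solve [mL_A; mL_B] = S·[w00; w01] and [mR_A; mR_B] = S·[w10; w11]:
  w00 = 1, w01 = -1, w10 = 0, w11 = 1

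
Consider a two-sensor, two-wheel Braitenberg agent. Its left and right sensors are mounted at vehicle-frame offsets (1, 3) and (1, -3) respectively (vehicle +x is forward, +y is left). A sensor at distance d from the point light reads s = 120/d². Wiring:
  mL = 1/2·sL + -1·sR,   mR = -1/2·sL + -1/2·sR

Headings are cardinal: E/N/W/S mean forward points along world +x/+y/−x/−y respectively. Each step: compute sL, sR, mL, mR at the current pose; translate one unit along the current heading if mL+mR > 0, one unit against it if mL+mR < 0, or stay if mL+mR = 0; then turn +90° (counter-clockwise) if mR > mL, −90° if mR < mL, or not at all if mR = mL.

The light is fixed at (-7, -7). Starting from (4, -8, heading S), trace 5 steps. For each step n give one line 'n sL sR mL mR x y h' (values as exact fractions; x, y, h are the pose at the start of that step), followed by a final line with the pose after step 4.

n=0: pose=(4,-8,S); sL=3/5, sR=30/17; mL=-249/170, mR=-201/170; mL+mR=-45/17 → advance -1; mR−mL=24/85 → turn +1·90°
n=1: pose=(4,-7,E); sL=40/51, sR=40/51; mL=-20/51, mR=-40/51; mL+mR=-20/17 → advance -1; mR−mL=-20/51 → turn -1·90°
n=2: pose=(3,-7,S); sL=12/17, sR=12/5; mL=-174/85, mR=-132/85; mL+mR=-18/5 → advance -1; mR−mL=42/85 → turn +1·90°
n=3: pose=(3,-6,E); sL=120/137, sR=24/25; mL=-1788/3425, mR=-3144/3425; mL+mR=-36/25 → advance -1; mR−mL=-1356/3425 → turn -1·90°
n=4: pose=(2,-6,S); sL=5/6, sR=10/3; mL=-35/12, mR=-25/12; mL+mR=-5 → advance -1; mR−mL=5/6 → turn +1·90°

0 3/5 30/17 -249/170 -201/170 4 -8 S
1 40/51 40/51 -20/51 -40/51 4 -7 E
2 12/17 12/5 -174/85 -132/85 3 -7 S
3 120/137 24/25 -1788/3425 -3144/3425 3 -6 E
4 5/6 10/3 -35/12 -25/12 2 -6 S
final 2 -5 E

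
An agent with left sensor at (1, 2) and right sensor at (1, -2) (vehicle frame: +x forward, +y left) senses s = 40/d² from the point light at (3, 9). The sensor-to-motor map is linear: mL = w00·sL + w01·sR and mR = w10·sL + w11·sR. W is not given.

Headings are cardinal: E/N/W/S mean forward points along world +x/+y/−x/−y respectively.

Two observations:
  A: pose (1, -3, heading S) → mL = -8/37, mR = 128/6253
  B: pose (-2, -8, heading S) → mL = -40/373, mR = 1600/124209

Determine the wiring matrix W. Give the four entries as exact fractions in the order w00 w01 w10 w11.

0 -1 1 -1

obs A: pose=(1,-3,S) → sL=40/169, sR=8/37, mL=-8/37, mR=128/6253
obs B: pose=(-2,-8,S) → sL=40/333, sR=40/373, mL=-40/373, mR=1600/124209
sensor matrix S = [[40/169, 8/37], [40/333, 40/373]]; det S = -458240/776678877
solve [mL_A; mL_B] = S·[w00; w01] and [mR_A; mR_B] = S·[w10; w11]:
  w00 = 0, w01 = -1, w10 = 1, w11 = -1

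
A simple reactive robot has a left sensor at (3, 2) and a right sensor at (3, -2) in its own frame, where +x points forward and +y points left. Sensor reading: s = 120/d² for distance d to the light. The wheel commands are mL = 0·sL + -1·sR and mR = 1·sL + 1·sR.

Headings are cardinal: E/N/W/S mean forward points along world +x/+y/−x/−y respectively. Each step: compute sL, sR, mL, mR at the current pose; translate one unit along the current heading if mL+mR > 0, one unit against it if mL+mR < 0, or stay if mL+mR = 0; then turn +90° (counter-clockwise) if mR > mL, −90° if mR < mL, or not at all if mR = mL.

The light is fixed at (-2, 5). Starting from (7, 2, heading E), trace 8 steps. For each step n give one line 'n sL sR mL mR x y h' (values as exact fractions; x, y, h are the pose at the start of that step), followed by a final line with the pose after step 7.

0 24/29 120/169 -120/169 7536/4901 7 2 E
1 15/8 5/6 -5/6 65/24 8 2 N
2 24/13 120/49 -120/49 2736/637 8 3 W
3 60/73 60/37 -60/37 6600/2701 7 3 S
4 24/29 120/169 -120/169 7536/4901 7 2 E
5 15/8 5/6 -5/6 65/24 8 2 N
6 24/13 120/49 -120/49 2736/637 8 3 W
7 60/73 60/37 -60/37 6600/2701 7 3 S
final 7 2 E

n=0: pose=(7,2,E); sL=24/29, sR=120/169; mL=-120/169, mR=7536/4901; mL+mR=24/29 → advance +1; mR−mL=11016/4901 → turn +1·90°
n=1: pose=(8,2,N); sL=15/8, sR=5/6; mL=-5/6, mR=65/24; mL+mR=15/8 → advance +1; mR−mL=85/24 → turn +1·90°
n=2: pose=(8,3,W); sL=24/13, sR=120/49; mL=-120/49, mR=2736/637; mL+mR=24/13 → advance +1; mR−mL=4296/637 → turn +1·90°
n=3: pose=(7,3,S); sL=60/73, sR=60/37; mL=-60/37, mR=6600/2701; mL+mR=60/73 → advance +1; mR−mL=10980/2701 → turn +1·90°
n=4: pose=(7,2,E); sL=24/29, sR=120/169; mL=-120/169, mR=7536/4901; mL+mR=24/29 → advance +1; mR−mL=11016/4901 → turn +1·90°
n=5: pose=(8,2,N); sL=15/8, sR=5/6; mL=-5/6, mR=65/24; mL+mR=15/8 → advance +1; mR−mL=85/24 → turn +1·90°
n=6: pose=(8,3,W); sL=24/13, sR=120/49; mL=-120/49, mR=2736/637; mL+mR=24/13 → advance +1; mR−mL=4296/637 → turn +1·90°
n=7: pose=(7,3,S); sL=60/73, sR=60/37; mL=-60/37, mR=6600/2701; mL+mR=60/73 → advance +1; mR−mL=10980/2701 → turn +1·90°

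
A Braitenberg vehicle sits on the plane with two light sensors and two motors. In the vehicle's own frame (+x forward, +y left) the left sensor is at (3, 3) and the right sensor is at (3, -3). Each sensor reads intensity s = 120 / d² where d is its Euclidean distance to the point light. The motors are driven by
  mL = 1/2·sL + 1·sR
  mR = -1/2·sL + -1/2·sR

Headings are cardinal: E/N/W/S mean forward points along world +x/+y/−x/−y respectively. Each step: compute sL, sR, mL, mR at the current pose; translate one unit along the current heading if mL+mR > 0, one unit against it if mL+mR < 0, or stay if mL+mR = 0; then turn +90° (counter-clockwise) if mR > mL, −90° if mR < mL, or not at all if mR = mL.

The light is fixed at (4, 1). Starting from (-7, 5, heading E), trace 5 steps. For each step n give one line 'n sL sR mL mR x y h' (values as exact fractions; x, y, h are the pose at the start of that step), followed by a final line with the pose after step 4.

0 120/113 24/13 3492/1469 -2136/1469 -7 5 E
1 12/5 12/17 162/85 -132/85 -6 5 S
2 120/169 24/41 6516/6929 -4488/6929 -6 4 W
3 15/29 6/5 423/290 -249/290 -7 4 N
4 120/113 24/13 3492/1469 -2136/1469 -7 5 E
final -6 5 S

n=0: pose=(-7,5,E); sL=120/113, sR=24/13; mL=3492/1469, mR=-2136/1469; mL+mR=12/13 → advance +1; mR−mL=-5628/1469 → turn -1·90°
n=1: pose=(-6,5,S); sL=12/5, sR=12/17; mL=162/85, mR=-132/85; mL+mR=6/17 → advance +1; mR−mL=-294/85 → turn -1·90°
n=2: pose=(-6,4,W); sL=120/169, sR=24/41; mL=6516/6929, mR=-4488/6929; mL+mR=12/41 → advance +1; mR−mL=-11004/6929 → turn -1·90°
n=3: pose=(-7,4,N); sL=15/29, sR=6/5; mL=423/290, mR=-249/290; mL+mR=3/5 → advance +1; mR−mL=-336/145 → turn -1·90°
n=4: pose=(-7,5,E); sL=120/113, sR=24/13; mL=3492/1469, mR=-2136/1469; mL+mR=12/13 → advance +1; mR−mL=-5628/1469 → turn -1·90°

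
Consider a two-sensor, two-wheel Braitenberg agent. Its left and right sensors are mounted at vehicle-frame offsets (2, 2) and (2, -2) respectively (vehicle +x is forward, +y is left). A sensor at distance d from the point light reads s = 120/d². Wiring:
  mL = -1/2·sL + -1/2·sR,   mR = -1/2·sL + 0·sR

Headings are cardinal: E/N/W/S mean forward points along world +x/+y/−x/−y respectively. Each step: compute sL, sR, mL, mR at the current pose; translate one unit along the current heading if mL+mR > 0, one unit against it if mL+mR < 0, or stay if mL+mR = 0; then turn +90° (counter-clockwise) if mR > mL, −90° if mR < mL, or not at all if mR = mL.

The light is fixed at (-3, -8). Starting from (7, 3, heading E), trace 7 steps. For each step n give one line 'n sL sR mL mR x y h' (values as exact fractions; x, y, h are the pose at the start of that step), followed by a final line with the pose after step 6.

0 120/313 8/15 -2152/4695 -60/313 7 3 E
1 60/109 12/29 -1524/3161 -30/109 6 3 N
2 120/113 120/193 -18360/21809 -60/113 6 2 W
3 15/26 15/16 -315/416 -15/52 7 2 S
4 120/313 8/15 -2152/4695 -60/313 7 3 E
5 60/109 12/29 -1524/3161 -30/109 6 3 N
6 120/113 120/193 -18360/21809 -60/113 6 2 W
final 7 2 S

n=0: pose=(7,3,E); sL=120/313, sR=8/15; mL=-2152/4695, mR=-60/313; mL+mR=-3052/4695 → advance -1; mR−mL=4/15 → turn +1·90°
n=1: pose=(6,3,N); sL=60/109, sR=12/29; mL=-1524/3161, mR=-30/109; mL+mR=-2394/3161 → advance -1; mR−mL=6/29 → turn +1·90°
n=2: pose=(6,2,W); sL=120/113, sR=120/193; mL=-18360/21809, mR=-60/113; mL+mR=-29940/21809 → advance -1; mR−mL=60/193 → turn +1·90°
n=3: pose=(7,2,S); sL=15/26, sR=15/16; mL=-315/416, mR=-15/52; mL+mR=-435/416 → advance -1; mR−mL=15/32 → turn +1·90°
n=4: pose=(7,3,E); sL=120/313, sR=8/15; mL=-2152/4695, mR=-60/313; mL+mR=-3052/4695 → advance -1; mR−mL=4/15 → turn +1·90°
n=5: pose=(6,3,N); sL=60/109, sR=12/29; mL=-1524/3161, mR=-30/109; mL+mR=-2394/3161 → advance -1; mR−mL=6/29 → turn +1·90°
n=6: pose=(6,2,W); sL=120/113, sR=120/193; mL=-18360/21809, mR=-60/113; mL+mR=-29940/21809 → advance -1; mR−mL=60/193 → turn +1·90°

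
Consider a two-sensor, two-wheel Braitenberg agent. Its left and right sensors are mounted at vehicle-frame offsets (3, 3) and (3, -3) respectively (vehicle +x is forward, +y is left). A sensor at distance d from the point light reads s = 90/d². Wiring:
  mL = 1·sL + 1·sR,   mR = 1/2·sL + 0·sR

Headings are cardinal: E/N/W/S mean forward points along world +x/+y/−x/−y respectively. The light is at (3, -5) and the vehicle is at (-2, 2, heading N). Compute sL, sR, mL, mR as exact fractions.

45/82 45/52 3015/2132 45/164

left sensor world pos  = (-5, 5); dL² = 164
right sensor world pos = (1, 5); dR² = 104
sL = 90/164 = 45/82
sR = 90/104 = 45/52
mL = 1·sL + 1·sR = 3015/2132
mR = 1/2·sL + 0·sR = 45/164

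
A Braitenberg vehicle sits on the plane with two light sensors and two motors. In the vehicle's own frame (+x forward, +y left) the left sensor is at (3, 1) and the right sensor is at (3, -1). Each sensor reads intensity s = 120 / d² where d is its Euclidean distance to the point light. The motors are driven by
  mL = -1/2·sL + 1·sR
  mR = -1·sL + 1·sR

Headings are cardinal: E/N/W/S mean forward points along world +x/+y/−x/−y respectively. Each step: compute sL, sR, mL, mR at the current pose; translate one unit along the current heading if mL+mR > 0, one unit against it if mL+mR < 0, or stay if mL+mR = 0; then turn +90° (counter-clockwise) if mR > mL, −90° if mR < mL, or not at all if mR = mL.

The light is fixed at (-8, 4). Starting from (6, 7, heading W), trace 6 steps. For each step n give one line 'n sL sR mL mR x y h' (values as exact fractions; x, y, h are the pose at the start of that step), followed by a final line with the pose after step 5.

n=0: pose=(6,7,W); sL=24/25, sR=120/137; mL=1356/3425, mR=-288/3425; mL+mR=1068/3425 → advance +1; mR−mL=-12/25 → turn -1·90°
n=1: pose=(5,7,N); sL=2/3, sR=15/29; mL=16/87, mR=-13/87; mL+mR=1/29 → advance +1; mR−mL=-1/3 → turn -1·90°
n=2: pose=(5,8,E); sL=120/281, sR=24/53; mL=3564/14893, mR=384/14893; mL+mR=3948/14893 → advance +1; mR−mL=-60/281 → turn -1·90°
n=3: pose=(6,8,S); sL=60/113, sR=12/17; mL=846/1921, mR=336/1921; mL+mR=1182/1921 → advance +1; mR−mL=-30/113 → turn -1·90°
n=4: pose=(6,7,W); sL=24/25, sR=120/137; mL=1356/3425, mR=-288/3425; mL+mR=1068/3425 → advance +1; mR−mL=-12/25 → turn -1·90°
n=5: pose=(5,7,N); sL=2/3, sR=15/29; mL=16/87, mR=-13/87; mL+mR=1/29 → advance +1; mR−mL=-1/3 → turn -1·90°

0 24/25 120/137 1356/3425 -288/3425 6 7 W
1 2/3 15/29 16/87 -13/87 5 7 N
2 120/281 24/53 3564/14893 384/14893 5 8 E
3 60/113 12/17 846/1921 336/1921 6 8 S
4 24/25 120/137 1356/3425 -288/3425 6 7 W
5 2/3 15/29 16/87 -13/87 5 7 N
final 5 8 E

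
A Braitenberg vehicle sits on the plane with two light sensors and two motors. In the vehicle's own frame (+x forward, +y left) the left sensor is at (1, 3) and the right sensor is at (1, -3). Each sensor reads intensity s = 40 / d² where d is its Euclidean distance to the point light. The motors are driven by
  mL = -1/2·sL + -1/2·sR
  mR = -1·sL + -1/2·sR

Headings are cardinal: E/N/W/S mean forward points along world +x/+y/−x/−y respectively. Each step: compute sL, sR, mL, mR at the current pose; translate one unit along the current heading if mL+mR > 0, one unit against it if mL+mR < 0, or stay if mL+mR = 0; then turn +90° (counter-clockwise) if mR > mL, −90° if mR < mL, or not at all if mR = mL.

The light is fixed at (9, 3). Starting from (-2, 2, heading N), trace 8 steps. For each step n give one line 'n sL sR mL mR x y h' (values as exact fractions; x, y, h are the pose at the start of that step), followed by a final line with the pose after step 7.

0 10/49 5/8 -325/784 -405/784 -2 2 N
1 40/101 8/25 -904/2525 -1404/2525 -2 1 E
2 4/9 20/117 -4/13 -62/117 -3 1 S
3 8/37 40/173 -1432/6401 -2124/6401 -3 2 W
4 10/49 5/8 -325/784 -405/784 -2 2 N
5 40/101 8/25 -904/2525 -1404/2525 -2 1 E
6 4/9 20/117 -4/13 -62/117 -3 1 S
7 8/37 40/173 -1432/6401 -2124/6401 -3 2 W
final -2 2 N

n=0: pose=(-2,2,N); sL=10/49, sR=5/8; mL=-325/784, mR=-405/784; mL+mR=-365/392 → advance -1; mR−mL=-5/49 → turn -1·90°
n=1: pose=(-2,1,E); sL=40/101, sR=8/25; mL=-904/2525, mR=-1404/2525; mL+mR=-2308/2525 → advance -1; mR−mL=-20/101 → turn -1·90°
n=2: pose=(-3,1,S); sL=4/9, sR=20/117; mL=-4/13, mR=-62/117; mL+mR=-98/117 → advance -1; mR−mL=-2/9 → turn -1·90°
n=3: pose=(-3,2,W); sL=8/37, sR=40/173; mL=-1432/6401, mR=-2124/6401; mL+mR=-3556/6401 → advance -1; mR−mL=-4/37 → turn -1·90°
n=4: pose=(-2,2,N); sL=10/49, sR=5/8; mL=-325/784, mR=-405/784; mL+mR=-365/392 → advance -1; mR−mL=-5/49 → turn -1·90°
n=5: pose=(-2,1,E); sL=40/101, sR=8/25; mL=-904/2525, mR=-1404/2525; mL+mR=-2308/2525 → advance -1; mR−mL=-20/101 → turn -1·90°
n=6: pose=(-3,1,S); sL=4/9, sR=20/117; mL=-4/13, mR=-62/117; mL+mR=-98/117 → advance -1; mR−mL=-2/9 → turn -1·90°
n=7: pose=(-3,2,W); sL=8/37, sR=40/173; mL=-1432/6401, mR=-2124/6401; mL+mR=-3556/6401 → advance -1; mR−mL=-4/37 → turn -1·90°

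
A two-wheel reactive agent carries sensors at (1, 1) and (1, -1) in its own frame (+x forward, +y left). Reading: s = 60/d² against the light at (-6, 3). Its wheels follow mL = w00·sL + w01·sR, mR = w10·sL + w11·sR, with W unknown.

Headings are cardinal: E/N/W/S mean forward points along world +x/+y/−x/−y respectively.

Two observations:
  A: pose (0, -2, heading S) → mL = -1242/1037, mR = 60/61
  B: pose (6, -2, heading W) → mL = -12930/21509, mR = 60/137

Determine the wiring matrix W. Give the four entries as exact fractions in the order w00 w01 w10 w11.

obs A: pose=(0,-2,S) → sL=12/17, sR=60/61, mL=-1242/1037, mR=60/61
obs B: pose=(6,-2,W) → sL=60/157, sR=60/137, mL=-12930/21509, mR=60/137
sensor matrix S = [[12/17, 60/61], [60/157, 60/137]]; det S = -1488960/22304833
solve [mL_A; mL_B] = S·[w00; w01] and [mR_A; mR_B] = S·[w10; w11]:
  w00 = -1, w01 = -1/2, w10 = 0, w11 = 1

-1 -1/2 0 1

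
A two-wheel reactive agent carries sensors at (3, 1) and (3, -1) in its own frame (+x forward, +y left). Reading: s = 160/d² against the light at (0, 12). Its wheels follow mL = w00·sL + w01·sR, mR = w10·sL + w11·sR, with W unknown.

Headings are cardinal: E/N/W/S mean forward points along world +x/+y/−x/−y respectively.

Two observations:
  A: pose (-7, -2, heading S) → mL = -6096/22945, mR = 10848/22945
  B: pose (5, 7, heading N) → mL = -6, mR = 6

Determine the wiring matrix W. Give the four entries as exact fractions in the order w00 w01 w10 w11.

obs A: pose=(-7,-2,S) → sL=32/65, sR=160/353, mL=-6096/22945, mR=10848/22945
obs B: pose=(5,7,N) → sL=8, sR=4, mL=-6, mR=6
sensor matrix S = [[32/65, 160/353], [8, 4]]; det S = -38016/22945
solve [mL_A; mL_B] = S·[w00; w01] and [mR_A; mR_B] = S·[w10; w11]:
  w00 = -1, w01 = 1/2, w10 = 1/2, w11 = 1/2

-1 1/2 1/2 1/2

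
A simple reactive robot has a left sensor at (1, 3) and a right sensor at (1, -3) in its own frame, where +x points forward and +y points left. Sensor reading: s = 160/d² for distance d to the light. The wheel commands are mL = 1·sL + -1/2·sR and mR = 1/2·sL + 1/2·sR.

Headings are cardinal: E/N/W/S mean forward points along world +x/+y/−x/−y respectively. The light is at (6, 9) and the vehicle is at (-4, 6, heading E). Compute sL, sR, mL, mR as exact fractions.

left sensor world pos  = (-3, 9); dL² = 81
right sensor world pos = (-3, 3); dR² = 117
sL = 160/81 = 160/81
sR = 160/117 = 160/117
mL = 1·sL + -1/2·sR = 1360/1053
mR = 1/2·sL + 1/2·sR = 1760/1053

160/81 160/117 1360/1053 1760/1053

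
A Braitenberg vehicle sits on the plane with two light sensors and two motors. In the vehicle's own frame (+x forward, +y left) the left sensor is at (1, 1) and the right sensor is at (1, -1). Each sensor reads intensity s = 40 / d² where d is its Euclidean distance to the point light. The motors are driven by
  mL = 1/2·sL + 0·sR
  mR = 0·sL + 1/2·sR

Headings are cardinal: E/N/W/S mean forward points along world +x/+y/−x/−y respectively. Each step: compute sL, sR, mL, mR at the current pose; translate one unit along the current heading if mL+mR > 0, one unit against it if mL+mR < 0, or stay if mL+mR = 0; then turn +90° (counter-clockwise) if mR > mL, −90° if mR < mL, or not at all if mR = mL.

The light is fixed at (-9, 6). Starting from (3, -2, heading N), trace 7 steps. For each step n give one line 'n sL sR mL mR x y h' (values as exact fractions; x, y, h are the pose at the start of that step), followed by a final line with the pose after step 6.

0 4/17 20/109 2/17 10/109 3 -2 N
1 8/41 40/233 4/41 20/233 3 -1 E
2 2/13 5/26 1/13 5/52 4 -1 S
3 8/49 40/277 4/49 20/277 4 -2 E
4 20/153 4/25 10/153 2/25 5 -2 S
5 40/289 8/65 20/289 4/65 5 -3 E
6 10/89 5/37 5/89 5/74 6 -3 S
final 6 -4 E

n=0: pose=(3,-2,N); sL=4/17, sR=20/109; mL=2/17, mR=10/109; mL+mR=388/1853 → advance +1; mR−mL=-48/1853 → turn -1·90°
n=1: pose=(3,-1,E); sL=8/41, sR=40/233; mL=4/41, mR=20/233; mL+mR=1752/9553 → advance +1; mR−mL=-112/9553 → turn -1·90°
n=2: pose=(4,-1,S); sL=2/13, sR=5/26; mL=1/13, mR=5/52; mL+mR=9/52 → advance +1; mR−mL=1/52 → turn +1·90°
n=3: pose=(4,-2,E); sL=8/49, sR=40/277; mL=4/49, mR=20/277; mL+mR=2088/13573 → advance +1; mR−mL=-128/13573 → turn -1·90°
n=4: pose=(5,-2,S); sL=20/153, sR=4/25; mL=10/153, mR=2/25; mL+mR=556/3825 → advance +1; mR−mL=56/3825 → turn +1·90°
n=5: pose=(5,-3,E); sL=40/289, sR=8/65; mL=20/289, mR=4/65; mL+mR=2456/18785 → advance +1; mR−mL=-144/18785 → turn -1·90°
n=6: pose=(6,-3,S); sL=10/89, sR=5/37; mL=5/89, mR=5/74; mL+mR=815/6586 → advance +1; mR−mL=75/6586 → turn +1·90°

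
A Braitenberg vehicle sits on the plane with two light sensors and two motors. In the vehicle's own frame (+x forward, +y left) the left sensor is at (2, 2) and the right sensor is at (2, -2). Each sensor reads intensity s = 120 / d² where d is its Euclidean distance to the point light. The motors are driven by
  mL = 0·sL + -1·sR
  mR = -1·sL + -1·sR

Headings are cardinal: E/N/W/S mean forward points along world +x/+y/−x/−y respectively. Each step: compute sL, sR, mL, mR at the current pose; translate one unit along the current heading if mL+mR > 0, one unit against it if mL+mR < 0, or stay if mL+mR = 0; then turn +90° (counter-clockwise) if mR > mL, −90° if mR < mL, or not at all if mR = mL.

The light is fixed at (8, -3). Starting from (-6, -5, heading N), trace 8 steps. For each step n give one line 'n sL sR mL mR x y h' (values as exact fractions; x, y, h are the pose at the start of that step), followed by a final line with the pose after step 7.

0 15/32 5/6 -5/6 -125/96 -6 -5 N
1 24/29 120/169 -120/169 -7536/4901 -6 -6 E
2 60/97 60/157 -60/157 -15240/15229 -7 -6 S
3 24/61 120/289 -120/289 -14256/17629 -7 -5 W
4 15/32 5/6 -5/6 -125/96 -6 -5 N
5 24/29 120/169 -120/169 -7536/4901 -6 -6 E
6 60/97 60/157 -60/157 -15240/15229 -7 -6 S
7 24/61 120/289 -120/289 -14256/17629 -7 -5 W
final -6 -5 N

n=0: pose=(-6,-5,N); sL=15/32, sR=5/6; mL=-5/6, mR=-125/96; mL+mR=-205/96 → advance -1; mR−mL=-15/32 → turn -1·90°
n=1: pose=(-6,-6,E); sL=24/29, sR=120/169; mL=-120/169, mR=-7536/4901; mL+mR=-11016/4901 → advance -1; mR−mL=-24/29 → turn -1·90°
n=2: pose=(-7,-6,S); sL=60/97, sR=60/157; mL=-60/157, mR=-15240/15229; mL+mR=-21060/15229 → advance -1; mR−mL=-60/97 → turn -1·90°
n=3: pose=(-7,-5,W); sL=24/61, sR=120/289; mL=-120/289, mR=-14256/17629; mL+mR=-21576/17629 → advance -1; mR−mL=-24/61 → turn -1·90°
n=4: pose=(-6,-5,N); sL=15/32, sR=5/6; mL=-5/6, mR=-125/96; mL+mR=-205/96 → advance -1; mR−mL=-15/32 → turn -1·90°
n=5: pose=(-6,-6,E); sL=24/29, sR=120/169; mL=-120/169, mR=-7536/4901; mL+mR=-11016/4901 → advance -1; mR−mL=-24/29 → turn -1·90°
n=6: pose=(-7,-6,S); sL=60/97, sR=60/157; mL=-60/157, mR=-15240/15229; mL+mR=-21060/15229 → advance -1; mR−mL=-60/97 → turn -1·90°
n=7: pose=(-7,-5,W); sL=24/61, sR=120/289; mL=-120/289, mR=-14256/17629; mL+mR=-21576/17629 → advance -1; mR−mL=-24/61 → turn -1·90°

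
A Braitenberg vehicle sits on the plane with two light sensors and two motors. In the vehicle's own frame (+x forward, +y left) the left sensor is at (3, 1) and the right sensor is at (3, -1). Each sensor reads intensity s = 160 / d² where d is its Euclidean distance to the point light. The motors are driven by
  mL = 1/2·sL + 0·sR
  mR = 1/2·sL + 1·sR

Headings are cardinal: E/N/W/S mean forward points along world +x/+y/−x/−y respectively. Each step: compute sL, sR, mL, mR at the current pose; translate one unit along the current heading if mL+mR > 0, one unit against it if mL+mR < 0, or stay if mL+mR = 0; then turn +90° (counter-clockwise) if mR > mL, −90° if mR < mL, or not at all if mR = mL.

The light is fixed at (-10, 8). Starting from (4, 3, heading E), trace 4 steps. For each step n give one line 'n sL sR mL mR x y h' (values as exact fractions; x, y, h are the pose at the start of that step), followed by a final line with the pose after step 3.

n=0: pose=(4,3,E); sL=32/61, sR=32/65; mL=16/61, mR=2992/3965; mL+mR=4032/3965 → advance +1; mR−mL=32/65 → turn +1·90°
n=1: pose=(5,3,N); sL=4/5, sR=8/13; mL=2/5, mR=66/65; mL+mR=92/65 → advance +1; mR−mL=8/13 → turn +1·90°
n=2: pose=(5,4,W); sL=160/169, sR=160/153; mL=80/169, mR=39280/25857; mL+mR=51520/25857 → advance +1; mR−mL=160/153 → turn +1·90°
n=3: pose=(4,4,S); sL=80/137, sR=80/109; mL=40/137, mR=15320/14933; mL+mR=19680/14933 → advance +1; mR−mL=80/109 → turn +1·90°

0 32/61 32/65 16/61 2992/3965 4 3 E
1 4/5 8/13 2/5 66/65 5 3 N
2 160/169 160/153 80/169 39280/25857 5 4 W
3 80/137 80/109 40/137 15320/14933 4 4 S
final 4 3 E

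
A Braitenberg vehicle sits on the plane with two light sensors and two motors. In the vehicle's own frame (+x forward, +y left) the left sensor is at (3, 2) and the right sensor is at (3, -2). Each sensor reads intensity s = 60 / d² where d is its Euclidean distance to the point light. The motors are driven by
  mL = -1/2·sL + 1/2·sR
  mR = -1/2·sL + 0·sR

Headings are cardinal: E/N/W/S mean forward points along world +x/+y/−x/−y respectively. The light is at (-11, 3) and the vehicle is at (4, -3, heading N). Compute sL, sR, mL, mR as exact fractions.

left sensor world pos  = (2, 0); dL² = 178
right sensor world pos = (6, 0); dR² = 298
sL = 60/178 = 30/89
sR = 60/298 = 30/149
mL = -1/2·sL + 1/2·sR = -900/13261
mR = -1/2·sL + 0·sR = -15/89

30/89 30/149 -900/13261 -15/89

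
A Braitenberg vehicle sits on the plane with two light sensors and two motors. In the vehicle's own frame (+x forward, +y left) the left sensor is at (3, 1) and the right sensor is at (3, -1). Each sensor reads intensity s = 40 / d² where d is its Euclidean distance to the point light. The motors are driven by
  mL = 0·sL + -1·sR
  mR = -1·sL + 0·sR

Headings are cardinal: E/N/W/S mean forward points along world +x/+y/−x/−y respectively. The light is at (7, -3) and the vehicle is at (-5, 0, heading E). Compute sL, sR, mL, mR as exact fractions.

left sensor world pos  = (-2, 1); dL² = 97
right sensor world pos = (-2, -1); dR² = 85
sL = 40/97 = 40/97
sR = 40/85 = 8/17
mL = 0·sL + -1·sR = -8/17
mR = -1·sL + 0·sR = -40/97

40/97 8/17 -8/17 -40/97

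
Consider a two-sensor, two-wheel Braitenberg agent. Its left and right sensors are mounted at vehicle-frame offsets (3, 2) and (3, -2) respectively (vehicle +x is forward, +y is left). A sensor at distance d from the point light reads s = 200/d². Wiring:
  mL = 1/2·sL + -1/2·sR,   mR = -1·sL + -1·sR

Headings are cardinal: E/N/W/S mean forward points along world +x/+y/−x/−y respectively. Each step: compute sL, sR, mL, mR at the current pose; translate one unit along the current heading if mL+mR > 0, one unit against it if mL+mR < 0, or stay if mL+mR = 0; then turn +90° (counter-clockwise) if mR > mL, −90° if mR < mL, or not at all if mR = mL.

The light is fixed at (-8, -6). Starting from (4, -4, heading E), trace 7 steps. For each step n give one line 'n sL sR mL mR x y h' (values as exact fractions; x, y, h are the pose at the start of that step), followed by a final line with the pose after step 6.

0 200/241 8/9 -64/2169 -3728/2169 4 -4 E
1 20/17 100/41 -440/697 -2520/697 3 -4 S
2 40/13 200/89 480/1157 -6160/1157 3 -3 W
3 25/17 25/29 150/493 -1150/493 4 -3 N
4 200/241 8/9 -64/2169 -3728/2169 4 -4 E
5 20/17 100/41 -440/697 -2520/697 3 -4 S
6 40/13 200/89 480/1157 -6160/1157 3 -3 W
final 4 -3 N

n=0: pose=(4,-4,E); sL=200/241, sR=8/9; mL=-64/2169, mR=-3728/2169; mL+mR=-1264/723 → advance -1; mR−mL=-3664/2169 → turn -1·90°
n=1: pose=(3,-4,S); sL=20/17, sR=100/41; mL=-440/697, mR=-2520/697; mL+mR=-2960/697 → advance -1; mR−mL=-2080/697 → turn -1·90°
n=2: pose=(3,-3,W); sL=40/13, sR=200/89; mL=480/1157, mR=-6160/1157; mL+mR=-5680/1157 → advance -1; mR−mL=-6640/1157 → turn -1·90°
n=3: pose=(4,-3,N); sL=25/17, sR=25/29; mL=150/493, mR=-1150/493; mL+mR=-1000/493 → advance -1; mR−mL=-1300/493 → turn -1·90°
n=4: pose=(4,-4,E); sL=200/241, sR=8/9; mL=-64/2169, mR=-3728/2169; mL+mR=-1264/723 → advance -1; mR−mL=-3664/2169 → turn -1·90°
n=5: pose=(3,-4,S); sL=20/17, sR=100/41; mL=-440/697, mR=-2520/697; mL+mR=-2960/697 → advance -1; mR−mL=-2080/697 → turn -1·90°
n=6: pose=(3,-3,W); sL=40/13, sR=200/89; mL=480/1157, mR=-6160/1157; mL+mR=-5680/1157 → advance -1; mR−mL=-6640/1157 → turn -1·90°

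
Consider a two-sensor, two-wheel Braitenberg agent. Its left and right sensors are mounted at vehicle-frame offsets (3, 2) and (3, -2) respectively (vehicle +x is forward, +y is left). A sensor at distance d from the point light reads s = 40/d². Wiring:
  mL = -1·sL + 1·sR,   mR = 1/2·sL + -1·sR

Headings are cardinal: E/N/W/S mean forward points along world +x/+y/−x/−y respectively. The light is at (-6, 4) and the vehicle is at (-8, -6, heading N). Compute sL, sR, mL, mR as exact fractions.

8/13 40/49 128/637 -324/637

left sensor world pos  = (-10, -3); dL² = 65
right sensor world pos = (-6, -3); dR² = 49
sL = 40/65 = 8/13
sR = 40/49 = 40/49
mL = -1·sL + 1·sR = 128/637
mR = 1/2·sL + -1·sR = -324/637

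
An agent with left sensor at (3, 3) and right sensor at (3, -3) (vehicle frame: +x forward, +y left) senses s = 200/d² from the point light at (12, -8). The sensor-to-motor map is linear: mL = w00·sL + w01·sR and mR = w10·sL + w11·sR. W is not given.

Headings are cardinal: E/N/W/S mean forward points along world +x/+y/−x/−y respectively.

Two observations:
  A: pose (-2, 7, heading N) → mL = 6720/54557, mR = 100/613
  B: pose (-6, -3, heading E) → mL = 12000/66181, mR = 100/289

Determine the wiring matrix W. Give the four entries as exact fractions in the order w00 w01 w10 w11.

obs A: pose=(-2,7,N) → sL=200/613, sR=40/89, mL=6720/54557, mR=100/613
obs B: pose=(-6,-3,E) → sL=200/289, sR=200/229, mL=12000/66181, mR=100/289
sensor matrix S = [[200/613, 40/89], [200/289, 200/229]]; det S = -94176000/3610636817
solve [mL_A; mL_B] = S·[w00; w01] and [mR_A; mR_B] = S·[w10; w11]:
  w00 = -1, w01 = 1, w10 = 1/2, w11 = 0

-1 1 1/2 0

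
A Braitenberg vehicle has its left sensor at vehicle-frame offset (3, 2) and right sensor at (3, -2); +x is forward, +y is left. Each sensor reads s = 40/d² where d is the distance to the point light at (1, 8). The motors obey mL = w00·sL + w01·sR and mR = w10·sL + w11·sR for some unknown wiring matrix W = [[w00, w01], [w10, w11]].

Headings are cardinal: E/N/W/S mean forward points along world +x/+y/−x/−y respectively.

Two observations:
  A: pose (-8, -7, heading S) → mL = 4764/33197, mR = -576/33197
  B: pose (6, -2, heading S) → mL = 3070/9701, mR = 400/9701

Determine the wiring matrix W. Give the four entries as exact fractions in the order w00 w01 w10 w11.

1/2 1 -1 1

obs A: pose=(-8,-7,S) → sL=40/373, sR=8/89, mL=4764/33197, mR=-576/33197
obs B: pose=(6,-2,S) → sL=20/109, sR=20/89, mL=3070/9701, mR=400/9701
sensor matrix S = [[40/373, 8/89], [20/109, 20/89]]; det S = 27520/3618473
solve [mL_A; mL_B] = S·[w00; w01] and [mR_A; mR_B] = S·[w10; w11]:
  w00 = 1/2, w01 = 1, w10 = -1, w11 = 1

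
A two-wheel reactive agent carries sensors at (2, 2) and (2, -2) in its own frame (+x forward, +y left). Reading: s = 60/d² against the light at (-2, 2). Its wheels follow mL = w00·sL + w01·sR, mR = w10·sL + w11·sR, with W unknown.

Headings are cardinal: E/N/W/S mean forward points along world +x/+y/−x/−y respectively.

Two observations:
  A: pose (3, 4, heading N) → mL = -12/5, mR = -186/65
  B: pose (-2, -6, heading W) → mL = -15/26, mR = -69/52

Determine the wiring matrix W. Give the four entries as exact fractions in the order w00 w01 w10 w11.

-1 0 -1 -1/2

obs A: pose=(3,4,N) → sL=12/5, sR=12/13, mL=-12/5, mR=-186/65
obs B: pose=(-2,-6,W) → sL=15/26, sR=3/2, mL=-15/26, mR=-69/52
sensor matrix S = [[12/5, 12/13], [15/26, 3/2]]; det S = 2592/845
solve [mL_A; mL_B] = S·[w00; w01] and [mR_A; mR_B] = S·[w10; w11]:
  w00 = -1, w01 = 0, w10 = -1, w11 = -1/2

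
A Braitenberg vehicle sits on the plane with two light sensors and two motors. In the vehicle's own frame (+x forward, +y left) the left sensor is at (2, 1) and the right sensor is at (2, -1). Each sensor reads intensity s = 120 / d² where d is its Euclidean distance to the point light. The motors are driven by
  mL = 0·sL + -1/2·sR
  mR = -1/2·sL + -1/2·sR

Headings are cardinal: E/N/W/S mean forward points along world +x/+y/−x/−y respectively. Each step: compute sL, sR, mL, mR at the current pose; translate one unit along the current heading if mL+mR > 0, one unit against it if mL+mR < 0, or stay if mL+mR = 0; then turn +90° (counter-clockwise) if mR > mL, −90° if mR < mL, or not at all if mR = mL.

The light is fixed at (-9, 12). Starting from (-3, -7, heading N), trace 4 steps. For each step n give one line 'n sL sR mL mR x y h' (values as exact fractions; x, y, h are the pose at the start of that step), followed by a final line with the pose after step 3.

0 60/157 60/169 -30/169 -9780/26533 -3 -7 N
1 24/85 24/101 -12/101 -2232/8585 -3 -8 E
2 3/13 6/25 -3/25 -153/650 -4 -8 S
3 120/409 40/111 -20/111 -14840/45399 -4 -7 W
final -3 -7 N

n=0: pose=(-3,-7,N); sL=60/157, sR=60/169; mL=-30/169, mR=-9780/26533; mL+mR=-14490/26533 → advance -1; mR−mL=-30/157 → turn -1·90°
n=1: pose=(-3,-8,E); sL=24/85, sR=24/101; mL=-12/101, mR=-2232/8585; mL+mR=-3252/8585 → advance -1; mR−mL=-12/85 → turn -1·90°
n=2: pose=(-4,-8,S); sL=3/13, sR=6/25; mL=-3/25, mR=-153/650; mL+mR=-231/650 → advance -1; mR−mL=-3/26 → turn -1·90°
n=3: pose=(-4,-7,W); sL=120/409, sR=40/111; mL=-20/111, mR=-14840/45399; mL+mR=-23020/45399 → advance -1; mR−mL=-60/409 → turn -1·90°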